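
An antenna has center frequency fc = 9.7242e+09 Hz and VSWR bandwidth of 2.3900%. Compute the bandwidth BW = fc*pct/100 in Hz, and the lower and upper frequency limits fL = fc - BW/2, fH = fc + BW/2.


BW = 9.7242e+09 * 2.3900/100 = 2.324084e+08 Hz
fL = 9.7242e+09 - 2.324084e+08/2 = 9.608e+09 Hz
fH = 9.7242e+09 + 2.324084e+08/2 = 9.840e+09 Hz

BW=2.324e+08 Hz, fL=9.608e+09 Hz, fH=9.840e+09 Hz


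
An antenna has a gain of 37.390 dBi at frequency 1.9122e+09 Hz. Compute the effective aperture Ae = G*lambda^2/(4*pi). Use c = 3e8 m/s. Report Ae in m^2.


lambda = c / f = 3.0000e+08 / 1.9122e+09 = 0.1568874 m
G_linear = 10^(37.390/10) = 5482.770
Ae = G_linear * lambda^2 / (4*pi) = 5482.770 * 0.1568874^2 / (4*pi) = 10.74 m^2

10.74 m^2


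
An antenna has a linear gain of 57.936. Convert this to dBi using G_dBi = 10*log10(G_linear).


G_dBi = 10 * log10(57.936) = 17.63 dBi

17.63 dBi


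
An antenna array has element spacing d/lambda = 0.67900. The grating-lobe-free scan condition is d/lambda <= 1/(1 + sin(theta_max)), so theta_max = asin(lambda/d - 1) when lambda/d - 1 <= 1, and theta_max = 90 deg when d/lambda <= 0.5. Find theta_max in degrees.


lambda/d - 1 = 1/0.67900 - 1 = 0.4727541
theta_max = asin(0.4727541) = 28.21 deg

28.21 deg


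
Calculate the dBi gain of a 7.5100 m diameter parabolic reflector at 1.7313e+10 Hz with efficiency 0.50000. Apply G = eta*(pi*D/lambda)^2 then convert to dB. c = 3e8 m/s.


lambda = c / f = 3.0000e+08 / 1.7313e+10 = 0.01732802 m
G_linear = 0.50000 * (pi * 7.5100 / 0.01732802)^2 = 926940.3
G_dBi = 10 * log10(926940.3) = 59.67 dBi

59.67 dBi


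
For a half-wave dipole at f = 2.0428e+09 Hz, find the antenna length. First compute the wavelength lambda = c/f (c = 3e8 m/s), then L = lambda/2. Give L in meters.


lambda = c / f = 3.0000e+08 / 2.0428e+09 = 0.1468573 m
L = lambda / 2 = 0.1468573 / 2 = 0.07343 m

0.07343 m


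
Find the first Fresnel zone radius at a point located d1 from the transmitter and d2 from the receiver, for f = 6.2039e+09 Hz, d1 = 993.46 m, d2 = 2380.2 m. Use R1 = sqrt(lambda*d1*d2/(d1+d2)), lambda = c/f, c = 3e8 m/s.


lambda = c / f = 3.0000e+08 / 6.2039e+09 = 0.04835668 m
R1 = sqrt(0.04835668 * 993.46 * 2380.2 / (993.46 + 2380.2)) = 5.822 m

5.822 m


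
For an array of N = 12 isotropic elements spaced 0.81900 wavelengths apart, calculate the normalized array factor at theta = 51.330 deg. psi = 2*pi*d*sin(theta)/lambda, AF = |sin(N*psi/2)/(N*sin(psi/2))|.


psi = 2*pi*0.81900*sin(51.330 deg) = 4.017723 rad
AF = |sin(12*4.017723/2) / (12*sin(4.017723/2))| = 0.07872

0.07872


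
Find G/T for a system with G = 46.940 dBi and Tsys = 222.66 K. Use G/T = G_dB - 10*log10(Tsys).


G/T = 46.940 - 10*log10(222.66) = 46.940 - 23.47642 = 23.46 dB/K

23.46 dB/K


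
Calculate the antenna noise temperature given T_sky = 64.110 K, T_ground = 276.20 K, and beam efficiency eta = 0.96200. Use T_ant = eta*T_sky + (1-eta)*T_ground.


T_ant = 0.96200 * 64.110 + (1 - 0.96200) * 276.20 = 72.17 K

72.17 K


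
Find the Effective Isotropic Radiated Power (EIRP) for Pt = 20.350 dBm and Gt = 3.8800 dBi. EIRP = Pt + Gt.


EIRP = Pt + Gt = 20.350 + 3.8800 = 24.23 dBm

24.23 dBm


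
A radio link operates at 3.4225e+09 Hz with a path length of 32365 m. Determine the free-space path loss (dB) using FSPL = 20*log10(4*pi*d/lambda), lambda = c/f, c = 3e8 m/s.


lambda = c / f = 3.0000e+08 / 3.4225e+09 = 0.08765522 m
FSPL = 20 * log10(4*pi*32365/0.08765522) = 133.3 dB

133.3 dB


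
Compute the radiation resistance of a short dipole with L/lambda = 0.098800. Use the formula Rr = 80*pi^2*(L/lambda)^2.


Rr = 80 * pi^2 * (0.098800)^2 = 80 * 9.869604 * 9.761440e-03 = 7.707 ohm

7.707 ohm


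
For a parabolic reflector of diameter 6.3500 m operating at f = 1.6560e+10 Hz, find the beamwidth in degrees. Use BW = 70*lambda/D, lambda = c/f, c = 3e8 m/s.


lambda = c / f = 3.0000e+08 / 1.6560e+10 = 0.01811594 m
BW = 70 * 0.01811594 / 6.3500 = 0.1997 deg

0.1997 deg


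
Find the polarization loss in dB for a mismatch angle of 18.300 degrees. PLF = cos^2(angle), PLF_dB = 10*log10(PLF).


PLF_linear = cos^2(18.300 deg) = 0.9014087
PLF_dB = 10 * log10(0.9014087) = -0.4508 dB

-0.4508 dB


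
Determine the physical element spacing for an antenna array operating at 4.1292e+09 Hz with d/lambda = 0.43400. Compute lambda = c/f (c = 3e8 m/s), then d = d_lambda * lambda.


lambda = c / f = 3.0000e+08 / 4.1292e+09 = 0.07265330 m
d = 0.43400 * 0.07265330 = 0.03153 m

0.03153 m


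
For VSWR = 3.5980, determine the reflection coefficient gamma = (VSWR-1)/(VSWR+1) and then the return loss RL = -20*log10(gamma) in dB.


gamma = (3.5980 - 1) / (3.5980 + 1) = 0.5650283
RL = -20 * log10(0.5650283) = 4.959 dB

4.959 dB


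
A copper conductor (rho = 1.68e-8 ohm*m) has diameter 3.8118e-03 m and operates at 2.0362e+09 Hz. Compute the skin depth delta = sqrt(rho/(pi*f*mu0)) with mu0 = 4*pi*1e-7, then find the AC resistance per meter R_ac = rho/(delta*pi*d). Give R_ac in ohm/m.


delta = sqrt(1.68e-8 / (pi * 2.0362e+09 * 4*pi*1e-7)) = 1.445655e-06 m
R_ac = 1.68e-8 / (1.445655e-06 * pi * 3.8118e-03) = 0.9704 ohm/m

0.9704 ohm/m


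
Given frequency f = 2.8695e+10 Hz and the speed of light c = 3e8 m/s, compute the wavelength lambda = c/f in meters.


lambda = c / f = 3.0000e+08 / 2.8695e+10 = 0.01045 m

0.01045 m


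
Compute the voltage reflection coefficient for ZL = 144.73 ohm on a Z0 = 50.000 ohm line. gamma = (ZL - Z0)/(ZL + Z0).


gamma = (144.73 - 50.000) / (144.73 + 50.000) = 0.4865

0.4865


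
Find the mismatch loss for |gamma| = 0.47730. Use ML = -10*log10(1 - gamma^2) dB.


ML = -10 * log10(1 - 0.47730^2) = -10 * log10(0.77218471) = 1.123 dB

1.123 dB


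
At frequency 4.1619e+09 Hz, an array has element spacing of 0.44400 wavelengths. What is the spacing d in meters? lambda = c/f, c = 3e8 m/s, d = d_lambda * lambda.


lambda = c / f = 3.0000e+08 / 4.1619e+09 = 0.07208246 m
d = 0.44400 * 0.07208246 = 0.03200 m

0.03200 m


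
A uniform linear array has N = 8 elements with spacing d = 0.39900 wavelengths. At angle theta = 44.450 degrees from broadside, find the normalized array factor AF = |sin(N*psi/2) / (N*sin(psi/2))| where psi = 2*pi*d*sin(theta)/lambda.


psi = 2*pi*0.39900*sin(44.450 deg) = 1.755612 rad
AF = |sin(8*1.755612/2) / (8*sin(1.755612/2))| = 0.1095

0.1095


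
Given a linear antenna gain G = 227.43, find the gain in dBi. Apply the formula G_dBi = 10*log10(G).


G_dBi = 10 * log10(227.43) = 23.57 dBi

23.57 dBi


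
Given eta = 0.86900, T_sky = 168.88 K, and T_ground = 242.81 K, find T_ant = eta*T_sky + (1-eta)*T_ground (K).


T_ant = 0.86900 * 168.88 + (1 - 0.86900) * 242.81 = 178.6 K

178.6 K


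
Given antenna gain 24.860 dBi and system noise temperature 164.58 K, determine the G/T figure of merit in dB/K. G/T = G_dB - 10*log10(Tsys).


G/T = 24.860 - 10*log10(164.58) = 24.860 - 22.16377 = 2.696 dB/K

2.696 dB/K


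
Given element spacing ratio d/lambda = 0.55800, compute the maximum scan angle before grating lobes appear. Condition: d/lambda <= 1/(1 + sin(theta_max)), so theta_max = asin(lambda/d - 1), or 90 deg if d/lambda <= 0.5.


lambda/d - 1 = 1/0.55800 - 1 = 0.7921147
theta_max = asin(0.7921147) = 52.38 deg

52.38 deg


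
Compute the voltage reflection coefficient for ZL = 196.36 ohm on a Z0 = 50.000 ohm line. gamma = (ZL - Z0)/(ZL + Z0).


gamma = (196.36 - 50.000) / (196.36 + 50.000) = 0.5941

0.5941


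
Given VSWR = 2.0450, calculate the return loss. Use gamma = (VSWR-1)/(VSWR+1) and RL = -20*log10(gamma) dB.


gamma = (2.0450 - 1) / (2.0450 + 1) = 0.3431856
RL = -20 * log10(0.3431856) = 9.289 dB

9.289 dB


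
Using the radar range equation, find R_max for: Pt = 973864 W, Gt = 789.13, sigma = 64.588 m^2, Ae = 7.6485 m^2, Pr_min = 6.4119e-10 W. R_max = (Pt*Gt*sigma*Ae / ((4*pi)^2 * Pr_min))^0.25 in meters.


R^4 = 973864*789.13*64.588*7.6485 / ((4*pi)^2 * 6.4119e-10) = 3.749458e+18
R_max = 3.749458e+18^0.25 = 44004 m

44004 m


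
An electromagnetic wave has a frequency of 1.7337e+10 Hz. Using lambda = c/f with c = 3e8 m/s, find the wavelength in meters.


lambda = c / f = 3.0000e+08 / 1.7337e+10 = 0.01730 m

0.01730 m


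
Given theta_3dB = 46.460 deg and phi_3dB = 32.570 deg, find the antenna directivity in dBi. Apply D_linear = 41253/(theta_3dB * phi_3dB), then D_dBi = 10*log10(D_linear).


D_linear = 41253 / (46.460 * 32.570) = 27.26205
D_dBi = 10 * log10(27.26205) = 14.36 dBi

14.36 dBi


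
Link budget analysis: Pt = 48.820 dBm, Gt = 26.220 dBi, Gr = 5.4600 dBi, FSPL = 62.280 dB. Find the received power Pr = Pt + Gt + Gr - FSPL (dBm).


Pr = 48.820 + 26.220 + 5.4600 - 62.280 = 18.22 dBm

18.22 dBm


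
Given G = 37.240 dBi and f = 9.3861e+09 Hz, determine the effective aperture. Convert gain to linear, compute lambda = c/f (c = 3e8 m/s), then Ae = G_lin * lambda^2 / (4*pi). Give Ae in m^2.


lambda = c / f = 3.0000e+08 / 9.3861e+09 = 0.03196216 m
G_linear = 10^(37.240/10) = 5296.634
Ae = G_linear * lambda^2 / (4*pi) = 5296.634 * 0.03196216^2 / (4*pi) = 0.4306 m^2

0.4306 m^2


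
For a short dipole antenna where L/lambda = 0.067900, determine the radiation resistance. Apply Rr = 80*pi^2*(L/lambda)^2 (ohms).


Rr = 80 * pi^2 * (0.067900)^2 = 80 * 9.869604 * 4.610410e-03 = 3.640 ohm

3.640 ohm


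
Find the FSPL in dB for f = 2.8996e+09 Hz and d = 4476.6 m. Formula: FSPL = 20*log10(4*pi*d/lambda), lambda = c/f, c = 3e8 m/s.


lambda = c / f = 3.0000e+08 / 2.8996e+09 = 0.1034625 m
FSPL = 20 * log10(4*pi*4476.6/0.1034625) = 114.7 dB

114.7 dB


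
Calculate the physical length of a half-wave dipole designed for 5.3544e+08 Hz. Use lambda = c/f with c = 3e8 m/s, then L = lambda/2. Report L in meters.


lambda = c / f = 3.0000e+08 / 5.3544e+08 = 0.5602869 m
L = lambda / 2 = 0.5602869 / 2 = 0.2801 m

0.2801 m


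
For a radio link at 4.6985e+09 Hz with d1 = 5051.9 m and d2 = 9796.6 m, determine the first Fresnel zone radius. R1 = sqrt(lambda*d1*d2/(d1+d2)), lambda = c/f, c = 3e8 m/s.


lambda = c / f = 3.0000e+08 / 4.6985e+09 = 0.06385016 m
R1 = sqrt(0.06385016 * 5051.9 * 9796.6 / (5051.9 + 9796.6)) = 14.59 m

14.59 m


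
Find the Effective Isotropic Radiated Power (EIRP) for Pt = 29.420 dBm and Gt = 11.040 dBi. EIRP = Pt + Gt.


EIRP = Pt + Gt = 29.420 + 11.040 = 40.46 dBm

40.46 dBm


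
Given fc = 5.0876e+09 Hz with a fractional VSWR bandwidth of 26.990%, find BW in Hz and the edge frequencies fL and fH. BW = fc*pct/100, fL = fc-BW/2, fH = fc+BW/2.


BW = 5.0876e+09 * 26.990/100 = 1.373143e+09 Hz
fL = 5.0876e+09 - 1.373143e+09/2 = 4.401e+09 Hz
fH = 5.0876e+09 + 1.373143e+09/2 = 5.774e+09 Hz

BW=1.373e+09 Hz, fL=4.401e+09 Hz, fH=5.774e+09 Hz


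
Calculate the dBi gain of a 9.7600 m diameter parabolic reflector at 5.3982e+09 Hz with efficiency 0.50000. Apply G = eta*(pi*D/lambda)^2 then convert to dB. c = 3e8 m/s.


lambda = c / f = 3.0000e+08 / 5.3982e+09 = 0.05557408 m
G_linear = 0.50000 * (pi * 9.7600 / 0.05557408)^2 = 152203.6
G_dBi = 10 * log10(152203.6) = 51.82 dBi

51.82 dBi


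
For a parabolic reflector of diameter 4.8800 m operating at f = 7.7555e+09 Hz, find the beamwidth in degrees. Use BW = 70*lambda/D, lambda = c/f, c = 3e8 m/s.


lambda = c / f = 3.0000e+08 / 7.7555e+09 = 0.03868223 m
BW = 70 * 0.03868223 / 4.8800 = 0.5549 deg

0.5549 deg


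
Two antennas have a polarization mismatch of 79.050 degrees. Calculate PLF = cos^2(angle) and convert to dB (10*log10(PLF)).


PLF_linear = cos^2(79.050 deg) = 0.03608187
PLF_dB = 10 * log10(0.03608187) = -14.43 dB

-14.43 dB


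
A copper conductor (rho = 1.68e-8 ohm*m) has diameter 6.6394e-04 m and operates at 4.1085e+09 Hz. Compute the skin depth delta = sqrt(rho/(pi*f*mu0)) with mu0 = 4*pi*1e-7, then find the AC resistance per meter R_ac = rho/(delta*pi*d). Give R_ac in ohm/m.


delta = sqrt(1.68e-8 / (pi * 4.1085e+09 * 4*pi*1e-7)) = 1.017731e-06 m
R_ac = 1.68e-8 / (1.017731e-06 * pi * 6.6394e-04) = 7.914 ohm/m

7.914 ohm/m


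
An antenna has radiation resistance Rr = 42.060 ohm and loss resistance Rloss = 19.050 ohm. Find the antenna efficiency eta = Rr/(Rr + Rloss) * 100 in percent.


eta = 42.060 / (42.060 + 19.050) * 100 = 68.83%

68.83%


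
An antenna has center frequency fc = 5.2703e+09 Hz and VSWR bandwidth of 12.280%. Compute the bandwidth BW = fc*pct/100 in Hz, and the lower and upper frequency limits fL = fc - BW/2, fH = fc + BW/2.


BW = 5.2703e+09 * 12.280/100 = 6.471928e+08 Hz
fL = 5.2703e+09 - 6.471928e+08/2 = 4.947e+09 Hz
fH = 5.2703e+09 + 6.471928e+08/2 = 5.594e+09 Hz

BW=6.472e+08 Hz, fL=4.947e+09 Hz, fH=5.594e+09 Hz


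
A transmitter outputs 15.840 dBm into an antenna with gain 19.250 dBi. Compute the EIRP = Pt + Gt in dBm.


EIRP = Pt + Gt = 15.840 + 19.250 = 35.09 dBm

35.09 dBm


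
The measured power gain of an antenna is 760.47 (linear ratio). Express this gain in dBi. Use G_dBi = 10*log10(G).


G_dBi = 10 * log10(760.47) = 28.81 dBi

28.81 dBi


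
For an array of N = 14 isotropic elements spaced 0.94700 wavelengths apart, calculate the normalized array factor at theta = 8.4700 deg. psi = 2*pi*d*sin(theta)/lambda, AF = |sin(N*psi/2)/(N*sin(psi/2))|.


psi = 2*pi*0.94700*sin(8.4700 deg) = 0.8764107 rad
AF = |sin(14*0.8764107/2) / (14*sin(0.8764107/2))| = 0.02487

0.02487


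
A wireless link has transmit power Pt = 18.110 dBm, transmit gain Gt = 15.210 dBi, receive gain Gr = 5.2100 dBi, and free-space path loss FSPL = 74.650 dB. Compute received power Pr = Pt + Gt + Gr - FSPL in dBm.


Pr = 18.110 + 15.210 + 5.2100 - 74.650 = -36.12 dBm

-36.12 dBm


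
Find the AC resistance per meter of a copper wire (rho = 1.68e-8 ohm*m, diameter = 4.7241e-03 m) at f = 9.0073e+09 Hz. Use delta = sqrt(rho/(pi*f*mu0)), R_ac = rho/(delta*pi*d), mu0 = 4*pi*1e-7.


delta = sqrt(1.68e-8 / (pi * 9.0073e+09 * 4*pi*1e-7)) = 6.873492e-07 m
R_ac = 1.68e-8 / (6.873492e-07 * pi * 4.7241e-03) = 1.647 ohm/m

1.647 ohm/m


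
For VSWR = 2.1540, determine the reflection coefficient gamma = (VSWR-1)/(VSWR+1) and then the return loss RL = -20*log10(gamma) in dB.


gamma = (2.1540 - 1) / (2.1540 + 1) = 0.3658846
RL = -20 * log10(0.3658846) = 8.733 dB

8.733 dB


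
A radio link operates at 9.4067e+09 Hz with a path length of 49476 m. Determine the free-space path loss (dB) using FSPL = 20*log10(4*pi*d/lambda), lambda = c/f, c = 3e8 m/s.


lambda = c / f = 3.0000e+08 / 9.4067e+09 = 0.03189216 m
FSPL = 20 * log10(4*pi*49476/0.03189216) = 145.8 dB

145.8 dB


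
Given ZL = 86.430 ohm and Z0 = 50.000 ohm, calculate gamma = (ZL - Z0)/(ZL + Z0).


gamma = (86.430 - 50.000) / (86.430 + 50.000) = 0.2670

0.2670


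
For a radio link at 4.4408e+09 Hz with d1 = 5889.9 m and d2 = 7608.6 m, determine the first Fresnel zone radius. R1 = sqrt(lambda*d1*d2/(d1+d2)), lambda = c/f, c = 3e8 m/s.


lambda = c / f = 3.0000e+08 / 4.4408e+09 = 0.06755540 m
R1 = sqrt(0.06755540 * 5889.9 * 7608.6 / (5889.9 + 7608.6)) = 14.98 m

14.98 m


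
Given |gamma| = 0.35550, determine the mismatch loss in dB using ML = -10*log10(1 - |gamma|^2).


ML = -10 * log10(1 - 0.35550^2) = -10 * log10(0.87361975) = 0.5868 dB

0.5868 dB


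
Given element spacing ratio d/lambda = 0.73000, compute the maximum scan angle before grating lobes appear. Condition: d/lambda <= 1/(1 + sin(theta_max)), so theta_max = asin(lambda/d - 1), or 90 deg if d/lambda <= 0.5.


lambda/d - 1 = 1/0.73000 - 1 = 0.3698630
theta_max = asin(0.3698630) = 21.71 deg

21.71 deg


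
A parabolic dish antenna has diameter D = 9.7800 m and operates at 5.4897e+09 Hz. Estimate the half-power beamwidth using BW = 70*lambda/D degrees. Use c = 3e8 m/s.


lambda = c / f = 3.0000e+08 / 5.4897e+09 = 0.05464779 m
BW = 70 * 0.05464779 / 9.7800 = 0.3911 deg

0.3911 deg


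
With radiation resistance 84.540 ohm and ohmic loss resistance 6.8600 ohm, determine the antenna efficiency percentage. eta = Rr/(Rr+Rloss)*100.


eta = 84.540 / (84.540 + 6.8600) * 100 = 92.49%

92.49%


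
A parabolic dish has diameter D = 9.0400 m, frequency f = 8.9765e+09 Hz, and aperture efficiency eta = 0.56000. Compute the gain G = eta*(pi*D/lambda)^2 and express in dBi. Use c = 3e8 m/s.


lambda = c / f = 3.0000e+08 / 8.9765e+09 = 0.03342060 m
G_linear = 0.56000 * (pi * 9.0400 / 0.03342060)^2 = 404386.0
G_dBi = 10 * log10(404386.0) = 56.07 dBi

56.07 dBi


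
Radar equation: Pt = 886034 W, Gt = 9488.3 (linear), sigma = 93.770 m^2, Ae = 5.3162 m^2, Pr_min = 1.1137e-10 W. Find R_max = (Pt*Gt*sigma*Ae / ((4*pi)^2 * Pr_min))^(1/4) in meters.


R^4 = 886034*9488.3*93.770*5.3162 / ((4*pi)^2 * 1.1137e-10) = 2.382956e+20
R_max = 2.382956e+20^0.25 = 124245 m

124245 m


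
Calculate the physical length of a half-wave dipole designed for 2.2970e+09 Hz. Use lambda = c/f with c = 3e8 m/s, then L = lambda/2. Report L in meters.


lambda = c / f = 3.0000e+08 / 2.2970e+09 = 0.1306051 m
L = lambda / 2 = 0.1306051 / 2 = 0.06530 m

0.06530 m


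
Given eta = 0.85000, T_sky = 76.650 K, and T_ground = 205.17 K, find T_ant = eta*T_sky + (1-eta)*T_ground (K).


T_ant = 0.85000 * 76.650 + (1 - 0.85000) * 205.17 = 95.93 K

95.93 K


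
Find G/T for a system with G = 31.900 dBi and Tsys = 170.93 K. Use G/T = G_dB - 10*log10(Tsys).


G/T = 31.900 - 10*log10(170.93) = 31.900 - 22.32818 = 9.572 dB/K

9.572 dB/K


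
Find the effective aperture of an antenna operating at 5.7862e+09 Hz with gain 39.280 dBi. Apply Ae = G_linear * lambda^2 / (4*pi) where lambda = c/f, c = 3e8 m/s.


lambda = c / f = 3.0000e+08 / 5.7862e+09 = 0.05184750 m
G_linear = 10^(39.280/10) = 8472.274
Ae = G_linear * lambda^2 / (4*pi) = 8472.274 * 0.05184750^2 / (4*pi) = 1.812 m^2

1.812 m^2


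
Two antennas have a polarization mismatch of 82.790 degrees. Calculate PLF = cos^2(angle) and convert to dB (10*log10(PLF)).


PLF_linear = cos^2(82.790 deg) = 0.01575185
PLF_dB = 10 * log10(0.01575185) = -18.03 dB

-18.03 dB


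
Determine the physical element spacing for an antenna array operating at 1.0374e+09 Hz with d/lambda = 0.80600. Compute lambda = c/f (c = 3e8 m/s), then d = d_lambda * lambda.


lambda = c / f = 3.0000e+08 / 1.0374e+09 = 0.2891845 m
d = 0.80600 * 0.2891845 = 0.2331 m

0.2331 m


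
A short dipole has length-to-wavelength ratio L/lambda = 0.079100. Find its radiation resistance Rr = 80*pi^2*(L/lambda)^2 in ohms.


Rr = 80 * pi^2 * (0.079100)^2 = 80 * 9.869604 * 6.256810e-03 = 4.940 ohm

4.940 ohm


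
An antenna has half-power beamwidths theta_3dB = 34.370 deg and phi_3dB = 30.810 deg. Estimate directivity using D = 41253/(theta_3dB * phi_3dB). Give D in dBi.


D_linear = 41253 / (34.370 * 30.810) = 38.95689
D_dBi = 10 * log10(38.95689) = 15.91 dBi

15.91 dBi


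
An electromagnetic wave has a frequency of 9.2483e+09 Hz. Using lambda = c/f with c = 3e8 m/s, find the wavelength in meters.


lambda = c / f = 3.0000e+08 / 9.2483e+09 = 0.03244 m

0.03244 m


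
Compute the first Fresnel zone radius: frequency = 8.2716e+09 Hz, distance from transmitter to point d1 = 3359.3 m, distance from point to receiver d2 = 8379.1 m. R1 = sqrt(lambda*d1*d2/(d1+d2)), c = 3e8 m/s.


lambda = c / f = 3.0000e+08 / 8.2716e+09 = 0.03626868 m
R1 = sqrt(0.03626868 * 3359.3 * 8379.1 / (3359.3 + 8379.1)) = 9.326 m

9.326 m


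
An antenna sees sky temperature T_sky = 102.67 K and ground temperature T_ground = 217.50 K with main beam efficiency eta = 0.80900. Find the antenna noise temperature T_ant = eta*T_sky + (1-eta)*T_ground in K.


T_ant = 0.80900 * 102.67 + (1 - 0.80900) * 217.50 = 124.6 K

124.6 K


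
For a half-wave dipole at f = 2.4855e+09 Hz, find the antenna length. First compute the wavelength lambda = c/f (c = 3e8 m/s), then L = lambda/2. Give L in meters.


lambda = c / f = 3.0000e+08 / 2.4855e+09 = 0.1207001 m
L = lambda / 2 = 0.1207001 / 2 = 0.06035 m

0.06035 m


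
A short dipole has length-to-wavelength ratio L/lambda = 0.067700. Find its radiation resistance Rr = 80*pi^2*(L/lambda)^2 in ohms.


Rr = 80 * pi^2 * (0.067700)^2 = 80 * 9.869604 * 4.583290e-03 = 3.619 ohm

3.619 ohm


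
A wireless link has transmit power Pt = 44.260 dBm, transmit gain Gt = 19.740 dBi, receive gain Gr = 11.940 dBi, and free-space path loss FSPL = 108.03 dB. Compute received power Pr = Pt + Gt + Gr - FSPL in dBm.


Pr = 44.260 + 19.740 + 11.940 - 108.03 = -32.09 dBm

-32.09 dBm


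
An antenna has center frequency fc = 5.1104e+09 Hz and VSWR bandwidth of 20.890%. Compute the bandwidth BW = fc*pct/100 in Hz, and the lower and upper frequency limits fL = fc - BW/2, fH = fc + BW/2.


BW = 5.1104e+09 * 20.890/100 = 1.067563e+09 Hz
fL = 5.1104e+09 - 1.067563e+09/2 = 4.577e+09 Hz
fH = 5.1104e+09 + 1.067563e+09/2 = 5.644e+09 Hz

BW=1.068e+09 Hz, fL=4.577e+09 Hz, fH=5.644e+09 Hz


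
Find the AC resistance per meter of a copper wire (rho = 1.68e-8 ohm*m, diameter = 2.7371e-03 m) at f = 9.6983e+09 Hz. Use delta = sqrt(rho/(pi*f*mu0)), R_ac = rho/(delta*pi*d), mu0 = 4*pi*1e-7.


delta = sqrt(1.68e-8 / (pi * 9.6983e+09 * 4*pi*1e-7)) = 6.624101e-07 m
R_ac = 1.68e-8 / (6.624101e-07 * pi * 2.7371e-03) = 2.949 ohm/m

2.949 ohm/m


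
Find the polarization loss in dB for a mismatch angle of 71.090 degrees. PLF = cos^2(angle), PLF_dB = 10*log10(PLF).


PLF_linear = cos^2(71.090 deg) = 0.1050295
PLF_dB = 10 * log10(0.1050295) = -9.787 dB

-9.787 dB


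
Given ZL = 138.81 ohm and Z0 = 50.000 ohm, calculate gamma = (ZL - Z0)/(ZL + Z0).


gamma = (138.81 - 50.000) / (138.81 + 50.000) = 0.4704

0.4704


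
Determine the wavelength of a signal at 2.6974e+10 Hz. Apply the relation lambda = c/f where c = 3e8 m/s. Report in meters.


lambda = c / f = 3.0000e+08 / 2.6974e+10 = 0.01112 m

0.01112 m


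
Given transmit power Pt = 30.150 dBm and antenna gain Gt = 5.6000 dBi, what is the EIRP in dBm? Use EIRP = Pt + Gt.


EIRP = Pt + Gt = 30.150 + 5.6000 = 35.75 dBm

35.75 dBm


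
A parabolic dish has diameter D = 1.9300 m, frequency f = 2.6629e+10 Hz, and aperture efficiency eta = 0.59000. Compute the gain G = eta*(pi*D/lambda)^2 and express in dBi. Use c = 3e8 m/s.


lambda = c / f = 3.0000e+08 / 2.6629e+10 = 0.01126591 m
G_linear = 0.59000 * (pi * 1.9300 / 0.01126591)^2 = 170896.8
G_dBi = 10 * log10(170896.8) = 52.33 dBi

52.33 dBi


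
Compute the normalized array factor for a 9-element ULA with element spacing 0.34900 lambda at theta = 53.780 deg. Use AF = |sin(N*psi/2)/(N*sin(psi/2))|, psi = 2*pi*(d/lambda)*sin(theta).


psi = 2*pi*0.34900*sin(53.780 deg) = 1.769076 rad
AF = |sin(9*1.769076/2) / (9*sin(1.769076/2))| = 0.1428

0.1428


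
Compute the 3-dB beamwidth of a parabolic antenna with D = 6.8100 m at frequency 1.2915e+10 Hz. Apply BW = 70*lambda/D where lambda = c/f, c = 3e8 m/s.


lambda = c / f = 3.0000e+08 / 1.2915e+10 = 0.02322880 m
BW = 70 * 0.02322880 / 6.8100 = 0.2388 deg

0.2388 deg


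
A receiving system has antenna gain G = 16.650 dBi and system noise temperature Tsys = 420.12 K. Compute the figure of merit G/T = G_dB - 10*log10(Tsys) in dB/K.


G/T = 16.650 - 10*log10(420.12) = 16.650 - 26.23373 = -9.584 dB/K

-9.584 dB/K


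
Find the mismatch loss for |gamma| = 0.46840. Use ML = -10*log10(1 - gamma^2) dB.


ML = -10 * log10(1 - 0.46840^2) = -10 * log10(0.78060144) = 1.076 dB

1.076 dB


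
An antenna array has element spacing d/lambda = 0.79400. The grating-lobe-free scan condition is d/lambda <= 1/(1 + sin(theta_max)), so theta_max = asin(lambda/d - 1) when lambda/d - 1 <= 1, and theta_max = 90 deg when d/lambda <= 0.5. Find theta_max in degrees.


lambda/d - 1 = 1/0.79400 - 1 = 0.2594458
theta_max = asin(0.2594458) = 15.04 deg

15.04 deg


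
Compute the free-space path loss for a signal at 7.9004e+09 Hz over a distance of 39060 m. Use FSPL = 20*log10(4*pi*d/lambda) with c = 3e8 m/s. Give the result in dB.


lambda = c / f = 3.0000e+08 / 7.9004e+09 = 0.03797276 m
FSPL = 20 * log10(4*pi*39060/0.03797276) = 142.2 dB

142.2 dB


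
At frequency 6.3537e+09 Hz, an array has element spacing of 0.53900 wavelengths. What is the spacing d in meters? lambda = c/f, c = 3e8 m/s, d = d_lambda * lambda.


lambda = c / f = 3.0000e+08 / 6.3537e+09 = 0.04721658 m
d = 0.53900 * 0.04721658 = 0.02545 m

0.02545 m


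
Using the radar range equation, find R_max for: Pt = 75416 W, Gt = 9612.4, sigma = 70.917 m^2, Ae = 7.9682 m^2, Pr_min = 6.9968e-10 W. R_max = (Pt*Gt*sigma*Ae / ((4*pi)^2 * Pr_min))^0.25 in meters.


R^4 = 75416*9612.4*70.917*7.9682 / ((4*pi)^2 * 6.9968e-10) = 3.707547e+18
R_max = 3.707547e+18^0.25 = 43881 m

43881 m


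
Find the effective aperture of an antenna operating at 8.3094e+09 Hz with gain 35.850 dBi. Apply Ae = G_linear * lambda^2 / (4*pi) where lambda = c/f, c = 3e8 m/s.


lambda = c / f = 3.0000e+08 / 8.3094e+09 = 0.03610369 m
G_linear = 10^(35.850/10) = 3845.918
Ae = G_linear * lambda^2 / (4*pi) = 3845.918 * 0.03610369^2 / (4*pi) = 0.3989 m^2

0.3989 m^2


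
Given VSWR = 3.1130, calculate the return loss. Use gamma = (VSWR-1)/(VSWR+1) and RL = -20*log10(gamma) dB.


gamma = (3.1130 - 1) / (3.1130 + 1) = 0.5137369
RL = -20 * log10(0.5137369) = 5.785 dB

5.785 dB


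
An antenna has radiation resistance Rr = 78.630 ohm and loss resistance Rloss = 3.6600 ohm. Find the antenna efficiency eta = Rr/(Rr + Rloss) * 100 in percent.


eta = 78.630 / (78.630 + 3.6600) * 100 = 95.55%

95.55%


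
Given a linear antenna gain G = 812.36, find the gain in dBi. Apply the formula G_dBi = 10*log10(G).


G_dBi = 10 * log10(812.36) = 29.10 dBi

29.10 dBi


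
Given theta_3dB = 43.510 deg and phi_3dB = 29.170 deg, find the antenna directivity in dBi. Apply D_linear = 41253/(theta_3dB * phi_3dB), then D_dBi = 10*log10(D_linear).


D_linear = 41253 / (43.510 * 29.170) = 32.50349
D_dBi = 10 * log10(32.50349) = 15.12 dBi

15.12 dBi


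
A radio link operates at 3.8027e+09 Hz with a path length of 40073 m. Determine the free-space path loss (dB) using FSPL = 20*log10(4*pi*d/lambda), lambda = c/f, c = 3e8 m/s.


lambda = c / f = 3.0000e+08 / 3.8027e+09 = 0.07889131 m
FSPL = 20 * log10(4*pi*40073/0.07889131) = 136.1 dB

136.1 dB


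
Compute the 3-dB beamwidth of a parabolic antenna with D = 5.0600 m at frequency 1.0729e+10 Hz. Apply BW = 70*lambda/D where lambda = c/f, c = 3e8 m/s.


lambda = c / f = 3.0000e+08 / 1.0729e+10 = 0.02796160 m
BW = 70 * 0.02796160 / 5.0600 = 0.3868 deg

0.3868 deg


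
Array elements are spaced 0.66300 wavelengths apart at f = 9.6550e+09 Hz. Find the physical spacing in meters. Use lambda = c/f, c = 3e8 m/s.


lambda = c / f = 3.0000e+08 / 9.6550e+09 = 0.03107198 m
d = 0.66300 * 0.03107198 = 0.02060 m

0.02060 m


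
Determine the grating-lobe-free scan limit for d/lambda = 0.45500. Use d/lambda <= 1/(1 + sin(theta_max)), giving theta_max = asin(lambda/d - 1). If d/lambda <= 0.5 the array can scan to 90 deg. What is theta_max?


lambda/d - 1 = 1/0.45500 - 1 = 1.197802 >= 1
d/lambda <= 0.5, so the array can scan to endfire without grating lobes: theta_max = 90 deg

90 deg


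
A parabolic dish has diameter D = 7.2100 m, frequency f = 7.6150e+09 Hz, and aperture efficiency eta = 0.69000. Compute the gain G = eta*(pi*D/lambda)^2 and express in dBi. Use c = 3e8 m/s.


lambda = c / f = 3.0000e+08 / 7.6150e+09 = 0.03939593 m
G_linear = 0.69000 * (pi * 7.2100 / 0.03939593)^2 = 228095.5
G_dBi = 10 * log10(228095.5) = 53.58 dBi

53.58 dBi


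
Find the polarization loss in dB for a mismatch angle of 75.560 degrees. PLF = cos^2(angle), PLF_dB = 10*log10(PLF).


PLF_linear = cos^2(75.560 deg) = 0.06218341
PLF_dB = 10 * log10(0.06218341) = -12.06 dB

-12.06 dB


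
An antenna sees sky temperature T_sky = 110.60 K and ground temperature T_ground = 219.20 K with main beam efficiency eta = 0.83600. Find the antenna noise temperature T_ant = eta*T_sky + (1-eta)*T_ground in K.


T_ant = 0.83600 * 110.60 + (1 - 0.83600) * 219.20 = 128.4 K

128.4 K


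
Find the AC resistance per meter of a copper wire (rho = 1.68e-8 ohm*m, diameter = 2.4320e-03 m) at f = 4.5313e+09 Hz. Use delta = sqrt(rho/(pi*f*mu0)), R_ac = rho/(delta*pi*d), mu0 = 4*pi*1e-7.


delta = sqrt(1.68e-8 / (pi * 4.5313e+09 * 4*pi*1e-7)) = 9.690883e-07 m
R_ac = 1.68e-8 / (9.690883e-07 * pi * 2.4320e-03) = 2.269 ohm/m

2.269 ohm/m


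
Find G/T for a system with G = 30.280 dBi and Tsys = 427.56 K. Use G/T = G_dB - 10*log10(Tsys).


G/T = 30.280 - 10*log10(427.56) = 30.280 - 26.30997 = 3.970 dB/K

3.970 dB/K


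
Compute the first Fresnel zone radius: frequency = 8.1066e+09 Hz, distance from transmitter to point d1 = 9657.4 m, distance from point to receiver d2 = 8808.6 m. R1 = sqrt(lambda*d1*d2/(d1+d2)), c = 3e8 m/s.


lambda = c / f = 3.0000e+08 / 8.1066e+09 = 0.03700688 m
R1 = sqrt(0.03700688 * 9657.4 * 8808.6 / (9657.4 + 8808.6)) = 13.06 m

13.06 m


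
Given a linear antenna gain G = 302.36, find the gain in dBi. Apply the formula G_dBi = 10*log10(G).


G_dBi = 10 * log10(302.36) = 24.81 dBi

24.81 dBi


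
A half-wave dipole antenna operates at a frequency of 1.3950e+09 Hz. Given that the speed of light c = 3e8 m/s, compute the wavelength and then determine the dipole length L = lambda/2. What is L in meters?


lambda = c / f = 3.0000e+08 / 1.3950e+09 = 0.2150538 m
L = lambda / 2 = 0.2150538 / 2 = 0.1075 m

0.1075 m


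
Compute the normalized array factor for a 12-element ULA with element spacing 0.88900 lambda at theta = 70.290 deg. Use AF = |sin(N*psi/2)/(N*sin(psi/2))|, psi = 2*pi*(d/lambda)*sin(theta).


psi = 2*pi*0.88900*sin(70.290 deg) = 5.258492 rad
AF = |sin(12*5.258492/2) / (12*sin(5.258492/2))| = 0.02288

0.02288


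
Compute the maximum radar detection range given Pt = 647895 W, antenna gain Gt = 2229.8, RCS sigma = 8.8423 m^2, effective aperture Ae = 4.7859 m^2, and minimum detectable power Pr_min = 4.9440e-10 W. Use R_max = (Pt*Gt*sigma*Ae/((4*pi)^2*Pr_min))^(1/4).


R^4 = 647895*2229.8*8.8423*4.7859 / ((4*pi)^2 * 4.9440e-10) = 7.830711e+17
R_max = 7.830711e+17^0.25 = 29747 m

29747 m


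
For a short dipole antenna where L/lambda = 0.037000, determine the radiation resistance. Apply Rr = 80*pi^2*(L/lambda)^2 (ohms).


Rr = 80 * pi^2 * (0.037000)^2 = 80 * 9.869604 * 1.369000e-03 = 1.081 ohm

1.081 ohm


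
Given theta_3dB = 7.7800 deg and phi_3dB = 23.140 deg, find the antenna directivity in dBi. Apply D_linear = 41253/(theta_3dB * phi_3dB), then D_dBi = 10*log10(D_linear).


D_linear = 41253 / (7.7800 * 23.140) = 229.1462
D_dBi = 10 * log10(229.1462) = 23.60 dBi

23.60 dBi


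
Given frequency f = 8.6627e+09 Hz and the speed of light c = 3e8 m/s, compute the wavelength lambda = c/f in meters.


lambda = c / f = 3.0000e+08 / 8.6627e+09 = 0.03463 m

0.03463 m


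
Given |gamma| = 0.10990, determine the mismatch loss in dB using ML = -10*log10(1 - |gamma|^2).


ML = -10 * log10(1 - 0.10990^2) = -10 * log10(0.98792199) = 0.05277 dB

0.05277 dB


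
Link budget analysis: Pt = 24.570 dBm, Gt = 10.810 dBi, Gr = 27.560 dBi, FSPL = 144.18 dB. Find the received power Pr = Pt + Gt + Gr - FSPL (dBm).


Pr = 24.570 + 10.810 + 27.560 - 144.18 = -81.24 dBm

-81.24 dBm


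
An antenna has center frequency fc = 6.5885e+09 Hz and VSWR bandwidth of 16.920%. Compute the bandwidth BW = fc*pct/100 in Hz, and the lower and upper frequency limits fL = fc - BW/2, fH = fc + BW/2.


BW = 6.5885e+09 * 16.920/100 = 1.114774e+09 Hz
fL = 6.5885e+09 - 1.114774e+09/2 = 6.031e+09 Hz
fH = 6.5885e+09 + 1.114774e+09/2 = 7.146e+09 Hz

BW=1.115e+09 Hz, fL=6.031e+09 Hz, fH=7.146e+09 Hz


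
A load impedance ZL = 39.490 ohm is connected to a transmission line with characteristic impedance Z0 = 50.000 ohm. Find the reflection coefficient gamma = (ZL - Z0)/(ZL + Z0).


gamma = (39.490 - 50.000) / (39.490 + 50.000) = -0.1174

-0.1174


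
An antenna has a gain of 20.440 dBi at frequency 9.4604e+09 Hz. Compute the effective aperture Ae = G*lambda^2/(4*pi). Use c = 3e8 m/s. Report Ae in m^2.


lambda = c / f = 3.0000e+08 / 9.4604e+09 = 0.03171113 m
G_linear = 10^(20.440/10) = 110.6624
Ae = G_linear * lambda^2 / (4*pi) = 110.6624 * 0.03171113^2 / (4*pi) = 8.856e-03 m^2

8.856e-03 m^2


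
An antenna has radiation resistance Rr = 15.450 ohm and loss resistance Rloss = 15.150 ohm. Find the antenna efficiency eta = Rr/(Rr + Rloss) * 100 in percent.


eta = 15.450 / (15.450 + 15.150) * 100 = 50.49%

50.49%


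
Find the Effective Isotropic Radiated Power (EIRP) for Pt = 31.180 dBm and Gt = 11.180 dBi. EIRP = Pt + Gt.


EIRP = Pt + Gt = 31.180 + 11.180 = 42.36 dBm

42.36 dBm


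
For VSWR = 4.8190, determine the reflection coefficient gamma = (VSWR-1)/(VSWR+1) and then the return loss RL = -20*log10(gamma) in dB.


gamma = (4.8190 - 1) / (4.8190 + 1) = 0.6562983
RL = -20 * log10(0.6562983) = 3.658 dB

3.658 dB


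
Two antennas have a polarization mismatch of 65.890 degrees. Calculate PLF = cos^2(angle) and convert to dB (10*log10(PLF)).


PLF_linear = cos^2(65.890 deg) = 0.1668639
PLF_dB = 10 * log10(0.1668639) = -7.776 dB

-7.776 dB


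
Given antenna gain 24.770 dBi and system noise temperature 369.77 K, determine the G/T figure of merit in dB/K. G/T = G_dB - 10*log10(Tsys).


G/T = 24.770 - 10*log10(369.77) = 24.770 - 25.67932 = -0.9093 dB/K

-0.9093 dB/K


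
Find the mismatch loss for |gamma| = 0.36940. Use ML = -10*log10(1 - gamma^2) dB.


ML = -10 * log10(1 - 0.36940^2) = -10 * log10(0.86354364) = 0.6372 dB

0.6372 dB


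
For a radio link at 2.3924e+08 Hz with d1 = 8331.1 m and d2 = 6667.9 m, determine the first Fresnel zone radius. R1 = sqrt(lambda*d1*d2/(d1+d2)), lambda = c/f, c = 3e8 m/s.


lambda = c / f = 3.0000e+08 / 2.3924e+08 = 1.253971 m
R1 = sqrt(1.253971 * 8331.1 * 6667.9 / (8331.1 + 6667.9)) = 68.15 m

68.15 m


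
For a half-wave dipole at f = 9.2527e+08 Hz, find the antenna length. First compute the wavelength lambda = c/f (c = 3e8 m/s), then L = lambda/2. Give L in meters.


lambda = c / f = 3.0000e+08 / 9.2527e+08 = 0.3242297 m
L = lambda / 2 = 0.3242297 / 2 = 0.1621 m

0.1621 m


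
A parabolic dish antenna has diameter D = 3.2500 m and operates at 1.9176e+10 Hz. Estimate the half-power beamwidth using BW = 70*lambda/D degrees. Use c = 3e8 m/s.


lambda = c / f = 3.0000e+08 / 1.9176e+10 = 0.01564456 m
BW = 70 * 0.01564456 / 3.2500 = 0.3370 deg

0.3370 deg


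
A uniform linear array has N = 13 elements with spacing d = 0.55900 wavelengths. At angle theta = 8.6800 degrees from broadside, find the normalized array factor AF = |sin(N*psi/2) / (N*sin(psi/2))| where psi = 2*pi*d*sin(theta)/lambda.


psi = 2*pi*0.55900*sin(8.6800 deg) = 0.5300615 rad
AF = |sin(13*0.5300615/2) / (13*sin(0.5300615/2))| = 0.08785

0.08785


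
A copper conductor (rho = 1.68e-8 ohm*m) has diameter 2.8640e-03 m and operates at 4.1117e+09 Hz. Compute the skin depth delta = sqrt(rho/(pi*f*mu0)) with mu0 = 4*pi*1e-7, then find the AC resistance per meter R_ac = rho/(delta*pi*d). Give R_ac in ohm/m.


delta = sqrt(1.68e-8 / (pi * 4.1117e+09 * 4*pi*1e-7)) = 1.017335e-06 m
R_ac = 1.68e-8 / (1.017335e-06 * pi * 2.8640e-03) = 1.835 ohm/m

1.835 ohm/m


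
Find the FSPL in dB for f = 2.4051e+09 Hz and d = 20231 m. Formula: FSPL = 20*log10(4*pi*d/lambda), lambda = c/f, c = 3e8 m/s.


lambda = c / f = 3.0000e+08 / 2.4051e+09 = 0.1247349 m
FSPL = 20 * log10(4*pi*20231/0.1247349) = 126.2 dB

126.2 dB


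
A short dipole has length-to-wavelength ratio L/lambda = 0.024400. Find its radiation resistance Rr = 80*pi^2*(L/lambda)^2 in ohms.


Rr = 80 * pi^2 * (0.024400)^2 = 80 * 9.869604 * 5.953600e-04 = 0.4701 ohm

0.4701 ohm


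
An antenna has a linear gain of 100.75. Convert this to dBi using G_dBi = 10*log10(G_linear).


G_dBi = 10 * log10(100.75) = 20.03 dBi

20.03 dBi


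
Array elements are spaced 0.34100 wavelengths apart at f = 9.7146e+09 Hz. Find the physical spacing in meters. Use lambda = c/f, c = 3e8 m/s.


lambda = c / f = 3.0000e+08 / 9.7146e+09 = 0.03088135 m
d = 0.34100 * 0.03088135 = 0.01053 m

0.01053 m


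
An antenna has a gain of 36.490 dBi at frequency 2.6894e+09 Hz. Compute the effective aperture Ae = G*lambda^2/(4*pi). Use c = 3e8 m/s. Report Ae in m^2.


lambda = c / f = 3.0000e+08 / 2.6894e+09 = 0.1115490 m
G_linear = 10^(36.490/10) = 4456.562
Ae = G_linear * lambda^2 / (4*pi) = 4456.562 * 0.1115490^2 / (4*pi) = 4.413 m^2

4.413 m^2


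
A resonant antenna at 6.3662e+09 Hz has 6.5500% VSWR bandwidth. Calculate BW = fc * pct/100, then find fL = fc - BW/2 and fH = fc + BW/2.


BW = 6.3662e+09 * 6.5500/100 = 4.169861e+08 Hz
fL = 6.3662e+09 - 4.169861e+08/2 = 6.158e+09 Hz
fH = 6.3662e+09 + 4.169861e+08/2 = 6.575e+09 Hz

BW=4.170e+08 Hz, fL=6.158e+09 Hz, fH=6.575e+09 Hz


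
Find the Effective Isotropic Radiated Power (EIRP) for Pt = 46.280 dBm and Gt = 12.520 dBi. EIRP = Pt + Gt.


EIRP = Pt + Gt = 46.280 + 12.520 = 58.80 dBm

58.80 dBm


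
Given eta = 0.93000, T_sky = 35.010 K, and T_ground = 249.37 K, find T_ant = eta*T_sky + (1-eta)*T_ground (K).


T_ant = 0.93000 * 35.010 + (1 - 0.93000) * 249.37 = 50.02 K

50.02 K


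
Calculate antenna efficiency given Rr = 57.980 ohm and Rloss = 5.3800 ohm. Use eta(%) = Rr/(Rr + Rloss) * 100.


eta = 57.980 / (57.980 + 5.3800) * 100 = 91.51%

91.51%


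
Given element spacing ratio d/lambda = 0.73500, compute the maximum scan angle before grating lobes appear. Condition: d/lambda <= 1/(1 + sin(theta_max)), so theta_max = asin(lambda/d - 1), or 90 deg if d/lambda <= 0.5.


lambda/d - 1 = 1/0.73500 - 1 = 0.3605442
theta_max = asin(0.3605442) = 21.13 deg

21.13 deg


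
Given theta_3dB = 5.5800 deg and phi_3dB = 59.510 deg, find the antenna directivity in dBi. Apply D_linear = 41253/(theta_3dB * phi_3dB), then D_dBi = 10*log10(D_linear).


D_linear = 41253 / (5.5800 * 59.510) = 124.2314
D_dBi = 10 * log10(124.2314) = 20.94 dBi

20.94 dBi


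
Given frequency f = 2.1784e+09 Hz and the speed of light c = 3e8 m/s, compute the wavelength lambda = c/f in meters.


lambda = c / f = 3.0000e+08 / 2.1784e+09 = 0.1377 m

0.1377 m


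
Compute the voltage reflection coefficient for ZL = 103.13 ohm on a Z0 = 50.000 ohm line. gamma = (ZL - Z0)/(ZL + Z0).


gamma = (103.13 - 50.000) / (103.13 + 50.000) = 0.3470

0.3470


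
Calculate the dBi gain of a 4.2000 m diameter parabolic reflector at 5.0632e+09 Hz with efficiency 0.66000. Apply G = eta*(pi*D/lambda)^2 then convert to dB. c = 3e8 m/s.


lambda = c / f = 3.0000e+08 / 5.0632e+09 = 0.05925107 m
G_linear = 0.66000 * (pi * 4.2000 / 0.05925107)^2 = 32730.29
G_dBi = 10 * log10(32730.29) = 45.15 dBi

45.15 dBi


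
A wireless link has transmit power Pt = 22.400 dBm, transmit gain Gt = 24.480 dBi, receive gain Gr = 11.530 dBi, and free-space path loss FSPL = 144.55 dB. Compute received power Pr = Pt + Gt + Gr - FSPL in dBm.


Pr = 22.400 + 24.480 + 11.530 - 144.55 = -86.14 dBm

-86.14 dBm


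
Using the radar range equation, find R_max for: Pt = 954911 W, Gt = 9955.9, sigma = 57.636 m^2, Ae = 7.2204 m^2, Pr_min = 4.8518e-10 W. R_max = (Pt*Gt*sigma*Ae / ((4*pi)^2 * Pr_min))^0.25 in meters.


R^4 = 954911*9955.9*57.636*7.2204 / ((4*pi)^2 * 4.8518e-10) = 5.163877e+19
R_max = 5.163877e+19^0.25 = 84770 m

84770 m


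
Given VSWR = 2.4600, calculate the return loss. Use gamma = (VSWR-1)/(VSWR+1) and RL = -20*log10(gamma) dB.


gamma = (2.4600 - 1) / (2.4600 + 1) = 0.4219653
RL = -20 * log10(0.4219653) = 7.494 dB

7.494 dB


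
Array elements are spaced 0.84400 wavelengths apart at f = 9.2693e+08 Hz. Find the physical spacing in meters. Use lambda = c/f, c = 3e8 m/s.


lambda = c / f = 3.0000e+08 / 9.2693e+08 = 0.3236490 m
d = 0.84400 * 0.3236490 = 0.2732 m

0.2732 m


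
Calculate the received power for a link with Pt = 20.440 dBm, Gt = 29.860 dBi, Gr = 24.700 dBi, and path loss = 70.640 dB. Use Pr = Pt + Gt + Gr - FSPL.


Pr = 20.440 + 29.860 + 24.700 - 70.640 = 4.36 dBm

4.36 dBm
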